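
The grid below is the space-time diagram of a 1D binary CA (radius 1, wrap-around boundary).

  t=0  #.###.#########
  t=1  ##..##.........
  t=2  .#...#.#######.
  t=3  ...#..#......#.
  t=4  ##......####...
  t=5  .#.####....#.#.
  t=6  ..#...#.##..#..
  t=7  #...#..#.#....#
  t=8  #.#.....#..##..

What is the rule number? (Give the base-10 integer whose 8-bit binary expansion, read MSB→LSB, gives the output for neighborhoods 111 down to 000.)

  [7] ### => .  t=0,i=3
  [6] ##. => #  t=0,i=0
  [5] #.# => #  t=0,i=1
  [4] #.. => .  t=1,i=2
  [3] .## => .  t=0,i=2
  [2] .#. => .  t=2,i=1
  [1] ..# => .  t=1,i=3
  [0] ... => #  t=1,i=7
  bits 01100001 = 97

97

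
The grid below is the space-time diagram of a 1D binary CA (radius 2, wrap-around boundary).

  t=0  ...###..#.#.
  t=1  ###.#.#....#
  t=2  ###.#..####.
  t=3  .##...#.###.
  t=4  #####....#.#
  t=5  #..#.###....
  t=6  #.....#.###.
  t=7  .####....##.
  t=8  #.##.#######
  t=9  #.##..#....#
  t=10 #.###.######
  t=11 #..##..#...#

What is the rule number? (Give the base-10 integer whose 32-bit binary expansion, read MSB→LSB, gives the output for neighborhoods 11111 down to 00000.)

1668018523

  nb #####: next=.  (t=4,i=1, bit31=0)
  nb ####.: next=#  (t=1,i=1, bit30=1)
  nb ###.#: next=#  (t=1,i=2, bit29=1)
  nb ###..: next=.  (t=0,i=5, bit28=0)
  nb ##.##: next=.  (t=2,i=11, bit27=0)
  nb ##.#.: next=.  (t=1,i=3, bit26=0)
  nb ##..#: next=#  (t=0,i=6, bit25=1)
  nb ##...: next=#  (t=3,i=3, bit24=1)
  nb #.###: next=.  (t=2,i=0, bit23=0)
  nb #.##.: next=#  (t=8,i=2, bit22=1)
  nb #.#.#: next=#  (t=1,i=4, bit21=1)
  nb #.#..: next=.  (t=0,i=10, bit20=0)
  nb #..##: next=#  (t=2,i=6, bit19=1)
  nb #..#.: next=.  (t=0,i=7, bit18=0)
  nb #...#: next=#  (t=3,i=4, bit17=1)
  nb #....: next=#  (t=0,i=0, bit16=1)
  nb .####: next=#  (t=1,i=0, bit15=1)
  nb .###.: next=#  (t=0,i=4, bit14=1)
  nb .##.#: next=#  (t=8,i=3, bit13=1)
  nb .##..: next=#  (t=3,i=2, bit12=1)
  nb .#.##: next=.  (t=3,i=7, bit11=0)
  nb .#.#.: next=.  (t=0,i=9, bit10=0)
  nb .#..#: next=.  (t=2,i=5, bit9=0)
  nb .#...: next=#  (t=0,i=11, bit8=1)
  nb ..###: next=.  (t=0,i=3, bit7=0)
  nb ..##.: next=#  (t=3,i=1, bit6=1)
  nb ..#.#: next=.  (t=0,i=8, bit5=0)
  nb ..#..: next=#  (t=5,i=0, bit4=1)
  nb ...##: next=#  (t=0,i=2, bit3=1)
  nb ...#.: next=.  (t=3,i=5, bit2=0)
  nb ....#: next=#  (t=0,i=1, bit1=1)
  nb .....: next=#  (t=6,i=3, bit0=1)
  bits 01100011011010111111000101011011 = 1668018523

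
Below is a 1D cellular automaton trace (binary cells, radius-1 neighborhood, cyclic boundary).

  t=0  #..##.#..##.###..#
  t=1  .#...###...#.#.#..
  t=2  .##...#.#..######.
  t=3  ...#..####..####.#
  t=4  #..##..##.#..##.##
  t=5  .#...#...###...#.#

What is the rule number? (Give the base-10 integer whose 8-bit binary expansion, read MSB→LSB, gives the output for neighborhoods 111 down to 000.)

  [7] ### => #  t=0,i=13
  [6] ##. => .  t=0,i=0
  [5] #.# => #  t=0,i=5
  [4] #.. => #  t=0,i=1
  [3] .## => .  t=0,i=3
  [2] .#. => #  t=0,i=6
  [1] ..# => .  t=0,i=2
  [0] ... => .  t=1,i=3
  bits 10110100 = 180

180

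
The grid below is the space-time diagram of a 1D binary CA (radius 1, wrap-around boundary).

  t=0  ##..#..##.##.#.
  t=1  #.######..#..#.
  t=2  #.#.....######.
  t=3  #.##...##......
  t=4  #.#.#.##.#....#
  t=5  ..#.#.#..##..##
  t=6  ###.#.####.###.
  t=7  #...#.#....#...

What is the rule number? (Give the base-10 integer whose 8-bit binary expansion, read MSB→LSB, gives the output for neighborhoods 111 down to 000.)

  [7] ### => .  t=1,i=3
  [6] ##. => .  t=0,i=1
  [5] #.# => .  t=0,i=9
  [4] #.. => #  t=0,i=2
  [3] .## => #  t=0,i=0
  [2] .#. => #  t=0,i=4
  [1] ..# => #  t=0,i=3
  [0] ... => .  t=2,i=4
  bits 00011110 = 30

30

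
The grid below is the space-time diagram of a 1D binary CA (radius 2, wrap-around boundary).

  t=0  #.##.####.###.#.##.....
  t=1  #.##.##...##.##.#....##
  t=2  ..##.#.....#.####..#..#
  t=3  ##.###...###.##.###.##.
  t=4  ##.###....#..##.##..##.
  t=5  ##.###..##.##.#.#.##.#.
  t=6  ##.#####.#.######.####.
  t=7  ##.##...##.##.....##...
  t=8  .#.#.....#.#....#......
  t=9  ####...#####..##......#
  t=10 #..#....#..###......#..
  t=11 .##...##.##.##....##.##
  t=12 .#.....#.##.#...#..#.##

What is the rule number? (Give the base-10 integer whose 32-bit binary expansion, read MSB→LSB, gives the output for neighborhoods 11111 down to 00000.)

  [31] ##### => .  t=6,i=5
  [30] ####. => .  t=0,i=7
  [29] ###.# => .  t=0,i=8
  [28] ###.. => #  t=2,i=16
  [27] ##.## => .  t=0,i=4
  [26] ##.#. => #  t=0,i=13
  [25] ##..# => #  t=2,i=17
  [24] ##... => .  t=0,i=18
  [23] #.### => #  t=0,i=5
  [22] #.##. => #  t=0,i=2
  [21] #.#.# => #  t=0,i=14
  [20] #.#.. => #  t=1,i=16
  [19] #..## => #  t=2,i=1
  [18] #..#. => #  t=2,i=18
  [17] #...# => .  t=1,i=8
  [16] #.... => .  t=0,i=19
  [15] .#### => #  t=0,i=6
  [14] .###. => #  t=0,i=11
  [13] .##.# => #  t=0,i=3
  [12] .##.. => .  t=0,i=17
  [11] .#.## => .  t=0,i=1
  [10] .#.#. => #  t=5,i=15
  [9] .#..# => #  t=2,i=0
  [8] .#... => .  t=1,i=17
  [7] ..### => .  t=1,i=21
  [6] ..##. => .  t=1,i=10
  [5] ..#.# => #  t=0,i=0
  [4] ..#.. => .  t=2,i=19
  [3] ...## => .  t=1,i=9
  [2] ...#. => #  t=0,i=22
  [1] ....# => #  t=0,i=21
  [0] ..... => .  t=0,i=20
  bits 00010110111111001110011000100110 = 385672742

385672742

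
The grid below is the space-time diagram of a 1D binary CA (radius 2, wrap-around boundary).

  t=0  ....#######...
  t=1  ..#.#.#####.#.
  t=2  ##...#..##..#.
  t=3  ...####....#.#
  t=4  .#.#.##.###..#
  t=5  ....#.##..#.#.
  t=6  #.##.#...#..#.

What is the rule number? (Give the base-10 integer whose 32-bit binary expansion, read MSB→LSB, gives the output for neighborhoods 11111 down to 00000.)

  ##### -> #   bit 31 = 1  t=0,i=6
  ####. -> #   bit 30 = 1  t=0,i=9
  ###.# -> .   bit 29 = 0  t=1,i=10
  ###.. -> #   bit 28 = 1  t=0,i=10
  ##.## -> #   bit 27 = 1  t=4,i=7
  ##.#. -> .   bit 26 = 0  t=1,i=11
  ##..# -> .   bit 25 = 0  t=2,i=10
  ##... -> .   bit 24 = 0  t=0,i=11
  #.### -> .   bit 23 = 0  t=1,i=6
  #.##. -> .   bit 22 = 0  t=2,i=0
  #.#.# -> .   bit 21 = 0  t=1,i=4
  #.#.. -> #   bit 20 = 1  t=1,i=12
  #..## -> .   bit 19 = 0  t=2,i=7
  #..#. -> #   bit 18 = 1  t=2,i=11
  #...# -> #   bit 17 = 1  t=1,i=0
  #.... -> #   bit 16 = 1  t=0,i=12
  .#### -> .   bit 15 = 0  t=0,i=5
  .###. -> .   bit 14 = 0  t=4,i=9
  .##.# -> #   bit 13 = 1  t=4,i=6
  .##.. -> .   bit 12 = 0  t=2,i=1
  .#.## -> #   bit 11 = 1  t=1,i=5
  .#.#. -> .   bit 10 = 0  t=1,i=3
  .#..# -> #   bit 9 = 1  t=2,i=6
  .#... -> .   bit 8 = 0  t=1,i=13
  ..### -> #   bit 7 = 1  t=0,i=4
  ..##. -> .   bit 6 = 0  t=2,i=8
  ..#.# -> .   bit 5 = 0  t=1,i=2
  ..#.. -> #   bit 4 = 1  t=2,i=5
  ...## -> .   bit 3 = 0  t=0,i=3
  ...#. -> #   bit 2 = 1  t=1,i=1
  ....# -> #   bit 1 = 1  t=0,i=2
  ..... -> .   bit 0 = 0  t=0,i=0
  bits 11011000000101110010101010010110 = 3625396886

3625396886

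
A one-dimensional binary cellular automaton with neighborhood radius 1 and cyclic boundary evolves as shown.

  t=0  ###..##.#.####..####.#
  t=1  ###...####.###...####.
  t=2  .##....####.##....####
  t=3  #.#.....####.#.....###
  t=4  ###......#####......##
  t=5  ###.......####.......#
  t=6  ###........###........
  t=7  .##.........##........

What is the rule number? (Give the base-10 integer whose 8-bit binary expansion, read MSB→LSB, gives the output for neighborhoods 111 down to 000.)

  ###|#  b7=1 t=0,i=0
  ##.|#  b6=1 t=0,i=2
  #.#|#  b5=1 t=0,i=7
  #..|.  b4=0 t=0,i=3
  .##|.  b3=0 t=0,i=5
  .#.|#  b2=1 t=0,i=8
  ..#|.  b1=0 t=0,i=4
  ...|.  b0=0 t=1,i=4
  bits 11100100 = 228

228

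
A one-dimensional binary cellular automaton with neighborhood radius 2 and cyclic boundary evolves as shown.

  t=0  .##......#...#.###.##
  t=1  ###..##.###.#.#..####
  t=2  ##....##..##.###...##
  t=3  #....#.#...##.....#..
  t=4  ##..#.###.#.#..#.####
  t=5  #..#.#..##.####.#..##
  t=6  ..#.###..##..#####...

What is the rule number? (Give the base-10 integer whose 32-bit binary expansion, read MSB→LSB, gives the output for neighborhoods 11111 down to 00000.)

  #####|#  b31=1 t=1,i=0
  ####.|#  b30=1 t=1,i=1
  ###.#|#  b29=1 t=0,i=17
  ###..|.  b28=0 t=1,i=2
  ##.##|#  b27=1 t=0,i=0
  ##.#.|#  b26=1 t=1,i=11
  ##..#|.  b25=0 t=1,i=3
  ##...|.  b24=0 t=0,i=3
  #.###|.  b23=0 t=0,i=15
  #.##.|#  b22=1 t=0,i=1
  #.#.#|.  b21=0 t=1,i=12
  #.#..|#  b20=1 t=1,i=14
  #..##|.  b19=0 t=1,i=4
  #..#.|#  b18=1 t=3,i=20
  #...#|.  b17=0 t=0,i=11
  #....|.  b16=0 t=0,i=4
  .####|.  b15=0 t=1,i=18
  .###.|.  b14=0 t=0,i=16
  .##.#|#  b13=1 t=0,i=20
  .##..|#  b12=1 t=0,i=2
  .#.##|#  b11=1 t=0,i=14
  .#.#.|#  b10=1 t=1,i=13
  .#..#|#  b9=1 t=1,i=15
  .#...|#  b8=1 t=0,i=10
  ..###|.  b7=0 t=1,i=17
  ..##.|.  b6=0 t=1,i=5
  ..#.#|.  b5=0 t=0,i=13
  ..#..|#  b4=1 t=0,i=9
  ...##|#  b3=1 t=2,i=5
  ...#.|#  b2=1 t=0,i=8
  ....#|.  b1=0 t=0,i=7
  .....|#  b0=1 t=0,i=5
  bits 11101100010101000011111100011101 = 3964944157

3964944157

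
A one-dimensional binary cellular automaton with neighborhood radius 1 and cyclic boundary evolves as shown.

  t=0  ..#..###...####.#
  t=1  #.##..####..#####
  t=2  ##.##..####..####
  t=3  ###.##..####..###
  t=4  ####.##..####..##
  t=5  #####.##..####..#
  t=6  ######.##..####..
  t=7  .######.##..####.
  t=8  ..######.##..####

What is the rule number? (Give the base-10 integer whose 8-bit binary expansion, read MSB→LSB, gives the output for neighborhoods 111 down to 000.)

  ### -> #   bit 7 = 1  t=0,i=6
  ##. -> #   bit 6 = 1  t=0,i=7
  #.# -> #   bit 5 = 1  t=0,i=15
  #.. -> #   bit 4 = 1  t=0,i=0
  .## -> .   bit 3 = 0  t=0,i=5
  .#. -> #   bit 2 = 1  t=0,i=2
  ..# -> .   bit 1 = 0  t=0,i=1
  ... -> #   bit 0 = 1  t=0,i=9
  bits 11110101 = 245

245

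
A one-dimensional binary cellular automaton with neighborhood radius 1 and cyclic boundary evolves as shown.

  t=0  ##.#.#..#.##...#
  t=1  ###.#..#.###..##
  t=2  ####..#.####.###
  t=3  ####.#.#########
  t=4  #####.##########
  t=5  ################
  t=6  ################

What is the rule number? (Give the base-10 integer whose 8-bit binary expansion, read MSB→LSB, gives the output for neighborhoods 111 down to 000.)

  nb ###: next=#  (t=0,i=0, bit7=1)
  nb ##.: next=#  (t=0,i=1, bit6=1)
  nb #.#: next=#  (t=0,i=2, bit5=1)
  nb #..: next=.  (t=0,i=6, bit4=0)
  nb .##: next=#  (t=0,i=10, bit3=1)
  nb .#.: next=.  (t=0,i=3, bit2=0)
  nb ..#: next=#  (t=0,i=7, bit1=1)
  nb ...: next=.  (t=0,i=13, bit0=0)
  bits 11101010 = 234

234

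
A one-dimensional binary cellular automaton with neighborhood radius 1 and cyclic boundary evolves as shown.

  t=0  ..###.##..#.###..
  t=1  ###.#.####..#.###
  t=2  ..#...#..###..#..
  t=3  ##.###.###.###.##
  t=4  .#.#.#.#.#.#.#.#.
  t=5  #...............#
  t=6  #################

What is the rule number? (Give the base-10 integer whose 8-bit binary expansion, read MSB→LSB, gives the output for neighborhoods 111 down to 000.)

91

  nb ###: next=.  (t=0,i=3, bit7=0)
  nb ##.: next=#  (t=0,i=4, bit6=1)
  nb #.#: next=.  (t=0,i=5, bit5=0)
  nb #..: next=#  (t=0,i=8, bit4=1)
  nb .##: next=#  (t=0,i=2, bit3=1)
  nb .#.: next=.  (t=0,i=10, bit2=0)
  nb ..#: next=#  (t=0,i=1, bit1=1)
  nb ...: next=#  (t=0,i=0, bit0=1)
  bits 01011011 = 91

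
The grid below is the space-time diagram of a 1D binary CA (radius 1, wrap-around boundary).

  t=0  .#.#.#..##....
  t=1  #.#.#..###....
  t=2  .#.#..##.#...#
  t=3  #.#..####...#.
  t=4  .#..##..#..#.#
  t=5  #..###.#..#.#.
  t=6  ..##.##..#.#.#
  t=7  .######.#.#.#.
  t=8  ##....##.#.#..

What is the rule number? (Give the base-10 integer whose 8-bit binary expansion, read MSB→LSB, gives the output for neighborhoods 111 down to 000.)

  ###|.  b7=0 t=1,i=8
  ##.|#  b6=1 t=0,i=9
  #.#|#  b5=1 t=0,i=2
  #..|.  b4=0 t=0,i=6
  .##|#  b3=1 t=0,i=8
  .#.|.  b2=0 t=0,i=1
  ..#|#  b1=1 t=0,i=0
  ...|.  b0=0 t=0,i=11
  bits 01101010 = 106

106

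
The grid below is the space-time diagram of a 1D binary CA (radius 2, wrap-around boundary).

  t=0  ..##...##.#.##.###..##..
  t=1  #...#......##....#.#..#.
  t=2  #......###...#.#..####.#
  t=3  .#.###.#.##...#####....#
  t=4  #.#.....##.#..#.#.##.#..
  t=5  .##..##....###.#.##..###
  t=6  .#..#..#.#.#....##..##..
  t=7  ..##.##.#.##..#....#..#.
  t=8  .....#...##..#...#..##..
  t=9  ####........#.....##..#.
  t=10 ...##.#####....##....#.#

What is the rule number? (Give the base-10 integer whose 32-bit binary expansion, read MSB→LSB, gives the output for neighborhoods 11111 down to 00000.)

  ##### -> #   bit 31 = 1  t=3,i=16
  ####. -> .   bit 30 = 0  t=2,i=20
  ###.# -> .   bit 29 = 0  t=2,i=21
  ###.. -> #   bit 28 = 1  t=0,i=17
  ##.## -> .   bit 27 = 0  t=0,i=14
  ##.#. -> .   bit 26 = 0  t=0,i=9
  ##..# -> .   bit 25 = 0  t=0,i=18
  ##... -> #   bit 24 = 1  t=0,i=4
  #.### -> .   bit 23 = 0  t=0,i=15
  #.##. -> #   bit 22 = 1  t=0,i=12
  #.#.# -> .   bit 21 = 0  t=0,i=10
  #.#.. -> #   bit 20 = 1  t=1,i=0
  #..## -> #   bit 19 = 1  t=0,i=19
  #..#. -> #   bit 18 = 1  t=1,i=21
  #...# -> .   bit 17 = 0  t=0,i=5
  #.... -> .   bit 16 = 0  t=0,i=23
  .#### -> .   bit 15 = 0  t=2,i=19
  .###. -> .   bit 14 = 0  t=0,i=16
  .##.# -> .   bit 13 = 0  t=0,i=8
  .##.. -> .   bit 12 = 0  t=0,i=3
  .#.## -> #   bit 11 = 1  t=0,i=11
  .#.#. -> #   bit 10 = 1  t=1,i=18
  .#..# -> #   bit 9 = 1  t=1,i=20
  .#... -> .   bit 8 = 0  t=1,i=1
  ..### -> #   bit 7 = 1  t=2,i=7
  ..##. -> .   bit 6 = 0  t=0,i=2
  ..#.# -> .   bit 5 = 0  t=1,i=17
  ..#.. -> .   bit 4 = 0  t=1,i=4
  ...## -> .   bit 3 = 0  t=0,i=1
  ...#. -> .   bit 2 = 0  t=1,i=3
  ....# -> #   bit 1 = 1  t=0,i=0
  ..... -> #   bit 0 = 1  t=1,i=7
  bits 10010001010111000000111010000011 = 2438729347

2438729347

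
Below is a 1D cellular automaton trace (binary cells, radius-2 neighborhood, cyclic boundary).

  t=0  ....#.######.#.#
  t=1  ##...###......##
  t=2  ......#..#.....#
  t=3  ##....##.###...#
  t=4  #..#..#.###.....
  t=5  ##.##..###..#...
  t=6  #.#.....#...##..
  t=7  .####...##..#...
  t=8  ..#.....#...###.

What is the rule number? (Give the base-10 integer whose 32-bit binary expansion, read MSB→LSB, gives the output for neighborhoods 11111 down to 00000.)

143773520

  ##### -> .   bit 31 = 0  t=0,i=8
  ####. -> .   bit 30 = 0  t=0,i=10
  ###.# -> .   bit 29 = 0  t=0,i=11
  ###.. -> .   bit 28 = 0  t=1,i=1
  ##.## -> #   bit 27 = 1  t=3,i=8
  ##.#. -> .   bit 26 = 0  t=0,i=12
  ##..# -> .   bit 25 = 0  t=5,i=5
  ##... -> .   bit 24 = 0  t=1,i=2
  #.### -> #   bit 23 = 1  t=0,i=6
  #.##. -> .   bit 22 = 0  t=5,i=3
  #.#.# -> .   bit 21 = 0  t=0,i=13
  #.#.. -> #   bit 20 = 1  t=0,i=15
  #..## -> .   bit 19 = 0  t=5,i=6
  #..#. -> .   bit 18 = 0  t=2,i=8
  #...# -> .   bit 17 = 0  t=1,i=3
  #.... -> #   bit 16 = 1  t=0,i=1
  .#### -> #   bit 15 = 1  t=0,i=7
  .###. -> #   bit 14 = 1  t=1,i=6
  .##.# -> .   bit 13 = 0  t=3,i=7
  .##.. -> .   bit 12 = 0  t=5,i=4
  .#.## -> #   bit 11 = 1  t=0,i=5
  .#.#. -> #   bit 10 = 1  t=0,i=14
  .#..# -> #   bit 9 = 1  t=2,i=7
  .#... -> #   bit 8 = 1  t=0,i=0
  ..### -> .   bit 7 = 0  t=1,i=5
  ..##. -> #   bit 6 = 1  t=3,i=6
  ..#.# -> .   bit 5 = 0  t=0,i=4
  ..#.. -> #   bit 4 = 1  t=2,i=6
  ...## -> .   bit 3 = 0  t=1,i=4
  ...#. -> .   bit 2 = 0  t=0,i=3
  ....# -> .   bit 1 = 0  t=0,i=2
  ..... -> .   bit 0 = 0  t=1,i=10
  bits 00001000100100011100111101010000 = 143773520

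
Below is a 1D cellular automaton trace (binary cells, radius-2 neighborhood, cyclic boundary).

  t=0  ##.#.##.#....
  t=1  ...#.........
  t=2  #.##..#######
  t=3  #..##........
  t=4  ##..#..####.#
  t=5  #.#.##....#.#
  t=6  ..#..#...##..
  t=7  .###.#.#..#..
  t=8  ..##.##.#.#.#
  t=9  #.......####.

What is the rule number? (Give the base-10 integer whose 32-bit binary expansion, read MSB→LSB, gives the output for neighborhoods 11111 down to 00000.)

  ##### -> .   bit 31 = 0  t=2,i=8
  ####. -> .   bit 30 = 0  t=2,i=12
  ###.# -> #   bit 29 = 1  t=2,i=0
  ###.. -> .   bit 28 = 0  t=4,i=1
  ##.## -> .   bit 27 = 0  t=2,i=1
  ##.#. -> .   bit 26 = 0  t=0,i=2
  ##..# -> #   bit 25 = 1  t=2,i=4
  ##... -> .   bit 24 = 0  t=3,i=5
  #.### -> #   bit 23 = 1  t=4,i=12
  #.##. -> .   bit 22 = 0  t=0,i=5
  #.#.# -> #   bit 21 = 1  t=0,i=3
  #.#.. -> .   bit 20 = 0  t=0,i=8
  #..## -> .   bit 19 = 0  t=2,i=5
  #..#. -> .   bit 18 = 0  t=4,i=3
  #...# -> #   bit 17 = 1  t=6,i=7
  #.... -> .   bit 16 = 0  t=0,i=10
  .#### -> .   bit 15 = 0  t=2,i=7
  .###. -> #   bit 14 = 1  t=4,i=0
  .##.# -> .   bit 13 = 0  t=0,i=1
  .##.. -> #   bit 12 = 1  t=2,i=3
  .#.## -> .   bit 11 = 0  t=0,i=4
  .#.#. -> #   bit 10 = 1  t=7,i=6
  .#..# -> #   bit 9 = 1  t=3,i=1
  .#... -> .   bit 8 = 0  t=0,i=9
  ..### -> .   bit 7 = 0  t=2,i=6
  ..##. -> .   bit 6 = 0  t=0,i=0
  ..#.# -> #   bit 5 = 1  t=5,i=10
  ..#.. -> #   bit 4 = 1  t=1,i=3
  ...## -> .   bit 3 = 0  t=0,i=12
  ...#. -> #   bit 2 = 1  t=1,i=2
  ....# -> .   bit 1 = 0  t=0,i=11
  ..... -> #   bit 0 = 1  t=1,i=0
  bits 00100010101000100101011000110101 = 581064245

581064245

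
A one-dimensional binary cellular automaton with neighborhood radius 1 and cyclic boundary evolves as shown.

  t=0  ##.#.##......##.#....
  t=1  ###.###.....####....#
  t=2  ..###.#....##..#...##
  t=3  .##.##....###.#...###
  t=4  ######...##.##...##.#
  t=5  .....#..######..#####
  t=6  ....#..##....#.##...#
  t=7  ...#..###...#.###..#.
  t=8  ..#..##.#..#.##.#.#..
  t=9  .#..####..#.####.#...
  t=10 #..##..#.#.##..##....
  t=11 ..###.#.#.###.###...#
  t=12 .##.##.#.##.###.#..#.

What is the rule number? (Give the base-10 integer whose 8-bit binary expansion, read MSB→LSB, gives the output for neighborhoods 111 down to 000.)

106

  [7] ### => .  t=1,i=0
  [6] ##. => #  t=0,i=1
  [5] #.# => #  t=0,i=2
  [4] #.. => .  t=0,i=7
  [3] .## => #  t=0,i=0
  [2] .#. => .  t=0,i=3
  [1] ..# => #  t=0,i=12
  [0] ... => .  t=0,i=8
  bits 01101010 = 106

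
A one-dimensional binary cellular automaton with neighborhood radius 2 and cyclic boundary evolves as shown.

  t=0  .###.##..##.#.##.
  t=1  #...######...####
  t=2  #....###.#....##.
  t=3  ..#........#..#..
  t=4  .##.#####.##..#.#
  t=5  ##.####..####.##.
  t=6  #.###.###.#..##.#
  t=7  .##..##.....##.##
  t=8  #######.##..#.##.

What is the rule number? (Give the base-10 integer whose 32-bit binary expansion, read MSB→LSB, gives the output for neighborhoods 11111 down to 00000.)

  ##### -> #   bit 31 = 1  t=1,i=6
  ####. -> .   bit 30 = 0  t=1,i=8
  ###.# -> .   bit 29 = 0  t=0,i=3
  ###.. -> #   bit 28 = 1  t=1,i=0
  ##.## -> #   bit 27 = 1  t=0,i=4
  ##.#. -> .   bit 26 = 0  t=0,i=11
  ##..# -> #   bit 25 = 1  t=0,i=7
  ##... -> .   bit 24 = 0  t=1,i=1
  #.### -> #   bit 23 = 1  t=4,i=4
  #.##. -> #   bit 22 = 1  t=0,i=5
  #.#.# -> .   bit 21 = 0  t=0,i=12
  #.#.. -> .   bit 20 = 0  t=2,i=0
  #..## -> #   bit 19 = 1  t=0,i=0
  #..#. -> .   bit 18 = 0  t=3,i=13
  #...# -> .   bit 17 = 0  t=1,i=2
  #.... -> #   bit 16 = 1  t=2,i=2
  .#### -> #   bit 15 = 1  t=1,i=5
  .###. -> .   bit 14 = 0  t=0,i=2
  .##.# -> .   bit 13 = 0  t=0,i=10
  .##.. -> #   bit 12 = 1  t=0,i=6
  .#.## -> #   bit 11 = 1  t=0,i=13
  .#.#. -> #   bit 10 = 1  t=4,i=15
  .#..# -> .   bit 9 = 0  t=3,i=12
  .#... -> .   bit 8 = 0  t=2,i=1
  ..### -> .   bit 7 = 0  t=0,i=1
  ..##. -> #   bit 6 = 1  t=0,i=9
  ..#.# -> #   bit 5 = 1  t=4,i=14
  ..#.. -> #   bit 4 = 1  t=3,i=2
  ...## -> .   bit 3 = 0  t=1,i=3
  ...#. -> #   bit 2 = 1  t=3,i=1
  ....# -> .   bit 1 = 0  t=2,i=3
  ..... -> #   bit 0 = 1  t=3,i=5
  bits 10011010110010011001110001110101 = 2596904053

2596904053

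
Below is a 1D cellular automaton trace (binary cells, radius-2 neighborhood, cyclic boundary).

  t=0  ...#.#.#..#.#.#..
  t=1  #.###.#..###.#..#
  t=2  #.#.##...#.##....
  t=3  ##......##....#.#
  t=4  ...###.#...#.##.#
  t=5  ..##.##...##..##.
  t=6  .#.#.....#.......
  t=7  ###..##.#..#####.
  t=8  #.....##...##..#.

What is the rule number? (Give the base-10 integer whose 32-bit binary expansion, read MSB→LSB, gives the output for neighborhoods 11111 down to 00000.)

  #####|.  b31=0 t=7,i=13
  ####.|.  b30=0 t=7,i=14
  ###.#|#  b29=1 t=1,i=4
  ###..|.  b28=0 t=3,i=1
  ##.##|.  b27=0 t=1,i=1
  ##.#.|#  b26=1 t=1,i=5
  ##..#|.  b25=0 t=5,i=12
  ##...|.  b24=0 t=2,i=6
  #.###|#  b23=1 t=1,i=2
  #.##.|.  b22=0 t=2,i=4
  #.#.#|.  b21=0 t=0,i=5
  #.#..|.  b20=0 t=0,i=7
  #..##|.  b19=0 t=1,i=8
  #..#.|#  b18=1 t=0,i=9
  #...#|.  b17=0 t=2,i=7
  #....|#  b16=1 t=0,i=16
  .####|#  b15=1 t=7,i=12
  .###.|.  b14=0 t=1,i=3
  .##.#|#  b13=1 t=1,i=0
  .##..|.  b12=0 t=2,i=5
  .#.##|.  b11=0 t=2,i=3
  .#.#.|#  b10=1 t=0,i=4
  .#..#|.  b9=0 t=0,i=8
  .#...|.  b8=0 t=0,i=15
  ..###|#  b7=1 t=1,i=9
  ..##.|.  b6=0 t=1,i=16
  ..#.#|#  b5=1 t=0,i=3
  ..#..|.  b4=0 t=6,i=9
  ...##|#  b3=1 t=3,i=7
  ...#.|#  b2=1 t=0,i=2
  ....#|.  b1=0 t=0,i=1
  .....|#  b0=1 t=0,i=0
  bits 00100100100001011010010010101101 = 612738221

612738221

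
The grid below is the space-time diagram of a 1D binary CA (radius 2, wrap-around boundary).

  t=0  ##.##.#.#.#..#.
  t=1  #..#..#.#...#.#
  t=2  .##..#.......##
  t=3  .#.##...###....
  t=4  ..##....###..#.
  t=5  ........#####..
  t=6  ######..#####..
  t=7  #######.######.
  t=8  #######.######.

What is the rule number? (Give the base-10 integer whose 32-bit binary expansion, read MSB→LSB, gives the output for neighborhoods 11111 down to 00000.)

4075079809

  ##### -> #   bit 31 = 1  t=5,i=10
  ####. -> #   bit 30 = 1  t=5,i=11
  ###.# -> #   bit 29 = 1  t=7,i=6
  ###.. -> #   bit 28 = 1  t=3,i=10
  ##.## -> .   bit 27 = 0  t=0,i=2
  ##.#. -> .   bit 26 = 0  t=0,i=5
  ##..# -> #   bit 25 = 1  t=1,i=1
  ##... -> .   bit 24 = 0  t=3,i=5
  #.### -> #   bit 23 = 1  t=7,i=0
  #.##. -> #   bit 22 = 1  t=0,i=0
  #.#.# -> #   bit 21 = 1  t=0,i=6
  #.#.. -> .   bit 20 = 0  t=0,i=10
  #..## -> .   bit 19 = 0  t=6,i=7
  #..#. -> #   bit 18 = 1  t=0,i=12
  #...# -> .   bit 17 = 0  t=1,i=10
  #.... -> .   bit 16 = 0  t=2,i=7
  .#### -> #   bit 15 = 1  t=5,i=9
  .###. -> #   bit 14 = 1  t=3,i=9
  .##.# -> .   bit 13 = 0  t=0,i=1
  .##.. -> .   bit 12 = 0  t=1,i=0
  .#.## -> #   bit 11 = 1  t=0,i=14
  .#.#. -> .   bit 10 = 0  t=0,i=7
  .#..# -> .   bit 9 = 0  t=0,i=11
  .#... -> .   bit 8 = 0  t=1,i=9
  ..### -> #   bit 7 = 1  t=3,i=8
  ..##. -> .   bit 6 = 0  t=2,i=13
  ..#.# -> .   bit 5 = 0  t=0,i=13
  ..#.. -> .   bit 4 = 0  t=1,i=3
  ...## -> .   bit 3 = 0  t=2,i=12
  ...#. -> .   bit 2 = 0  t=1,i=11
  ....# -> .   bit 1 = 0  t=2,i=11
  ..... -> #   bit 0 = 1  t=2,i=8
  bits 11110010111001001100100010000001 = 4075079809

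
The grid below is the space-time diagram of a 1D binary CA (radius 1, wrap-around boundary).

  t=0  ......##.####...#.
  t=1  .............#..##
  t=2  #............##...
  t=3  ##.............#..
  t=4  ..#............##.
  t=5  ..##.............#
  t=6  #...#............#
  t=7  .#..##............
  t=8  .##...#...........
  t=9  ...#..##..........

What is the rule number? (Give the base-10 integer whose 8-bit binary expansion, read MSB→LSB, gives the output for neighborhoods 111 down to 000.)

20

  ###|.  b7=0 t=0,i=10
  ##.|.  b6=0 t=0,i=7
  #.#|.  b5=0 t=0,i=8
  #..|#  b4=1 t=0,i=13
  .##|.  b3=0 t=0,i=6
  .#.|#  b2=1 t=0,i=16
  ..#|.  b1=0 t=0,i=5
  ...|.  b0=0 t=0,i=0
  bits 00010100 = 20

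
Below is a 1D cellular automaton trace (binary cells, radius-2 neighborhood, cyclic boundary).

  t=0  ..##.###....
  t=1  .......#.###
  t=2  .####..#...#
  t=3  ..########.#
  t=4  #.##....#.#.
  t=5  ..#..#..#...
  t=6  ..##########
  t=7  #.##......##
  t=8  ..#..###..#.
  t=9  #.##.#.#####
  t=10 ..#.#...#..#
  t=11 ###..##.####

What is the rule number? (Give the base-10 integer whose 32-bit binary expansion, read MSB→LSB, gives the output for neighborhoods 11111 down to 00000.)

  nb #####: next=.  (t=3,i=4, bit31=0)
  nb ####.: next=#  (t=2,i=3, bit30=1)
  nb ###.#: next=.  (t=3,i=9, bit29=0)
  nb ###..: next=#  (t=0,i=7, bit28=1)
  nb ##.##: next=.  (t=0,i=4, bit27=0)
  nb ##.#.: next=#  (t=3,i=10, bit26=1)
  nb ##..#: next=#  (t=2,i=5, bit25=1)
  nb ##...: next=.  (t=0,i=8, bit24=0)
  nb #.###: next=.  (t=0,i=5, bit23=0)
  nb #.##.: next=#  (t=4,i=2, bit22=1)
  nb #.#.#: next=.  (t=4,i=0, bit21=0)
  nb #.#..: next=.  (t=3,i=11, bit20=0)
  nb #..##: next=.  (t=3,i=1, bit19=0)
  nb #..#.: next=#  (t=2,i=6, bit18=1)
  nb #...#: next=#  (t=2,i=9, bit17=1)
  nb #....: next=#  (t=0,i=9, bit16=1)
  nb .####: next=#  (t=2,i=2, bit15=1)
  nb .###.: next=.  (t=0,i=6, bit14=0)
  nb .##.#: next=.  (t=0,i=3, bit13=0)
  nb .##..: next=.  (t=4,i=3, bit12=0)
  nb .#.##: next=.  (t=1,i=8, bit11=0)
  nb .#.#.: next=.  (t=4,i=9, bit10=0)
  nb .#..#: next=#  (t=3,i=0, bit9=1)
  nb .#...: next=#  (t=2,i=8, bit8=1)
  nb ..###: next=#  (t=3,i=2, bit7=1)
  nb ..##.: next=.  (t=0,i=2, bit6=0)
  nb ..#.#: next=#  (t=1,i=7, bit5=1)
  nb ..#..: next=#  (t=2,i=7, bit4=1)
  nb ...##: next=.  (t=0,i=1, bit3=0)
  nb ...#.: next=.  (t=1,i=6, bit2=0)
  nb ....#: next=.  (t=0,i=0, bit1=0)
  nb .....: next=#  (t=0,i=10, bit0=1)
  bits 01010110010001111000001110110001 = 1447527345

1447527345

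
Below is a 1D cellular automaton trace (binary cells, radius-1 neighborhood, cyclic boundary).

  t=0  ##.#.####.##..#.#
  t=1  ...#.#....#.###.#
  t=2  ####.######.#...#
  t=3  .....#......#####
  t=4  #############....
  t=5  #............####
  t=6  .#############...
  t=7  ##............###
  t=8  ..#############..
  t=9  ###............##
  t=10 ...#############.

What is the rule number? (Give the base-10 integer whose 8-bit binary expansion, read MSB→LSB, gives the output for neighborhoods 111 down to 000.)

31

  nb ###: next=.  (t=0,i=0, bit7=0)
  nb ##.: next=.  (t=0,i=1, bit6=0)
  nb #.#: next=.  (t=0,i=2, bit5=0)
  nb #..: next=#  (t=0,i=12, bit4=1)
  nb .##: next=#  (t=0,i=5, bit3=1)
  nb .#.: next=#  (t=0,i=3, bit2=1)
  nb ..#: next=#  (t=0,i=13, bit1=1)
  nb ...: next=#  (t=1,i=1, bit0=1)
  bits 00011111 = 31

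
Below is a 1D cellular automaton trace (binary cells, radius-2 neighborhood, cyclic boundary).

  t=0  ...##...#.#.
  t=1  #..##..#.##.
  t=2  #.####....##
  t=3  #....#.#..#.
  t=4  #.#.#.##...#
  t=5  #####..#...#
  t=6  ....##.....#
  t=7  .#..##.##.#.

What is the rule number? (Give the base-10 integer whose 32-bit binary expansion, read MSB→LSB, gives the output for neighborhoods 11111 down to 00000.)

909718725

  nb #####: next=.  (t=5,i=1, bit31=0)
  nb ####.: next=.  (t=2,i=4, bit30=0)
  nb ###.#: next=#  (t=2,i=0, bit29=1)
  nb ###..: next=#  (t=2,i=5, bit28=1)
  nb ##.##: next=.  (t=2,i=1, bit27=0)
  nb ##.#.: next=#  (t=1,i=11, bit26=1)
  nb ##..#: next=#  (t=1,i=5, bit25=1)
  nb ##...: next=.  (t=0,i=5, bit24=0)
  nb #.###: next=.  (t=2,i=2, bit23=0)
  nb #.##.: next=.  (t=1,i=9, bit22=0)
  nb #.#.#: next=#  (t=4,i=2, bit21=1)
  nb #.#..: next=#  (t=0,i=10, bit20=1)
  nb #..##: next=#  (t=1,i=2, bit19=1)
  nb #..#.: next=.  (t=1,i=6, bit18=0)
  nb #...#: next=.  (t=0,i=6, bit17=0)
  nb #....: next=#  (t=0,i=0, bit16=1)
  nb .####: next=.  (t=2,i=3, bit15=0)
  nb .###.: next=.  (t=2,i=11, bit14=0)
  nb .##.#: next=#  (t=1,i=10, bit13=1)
  nb .##..: next=#  (t=0,i=4, bit12=1)
  nb .#.##: next=.  (t=1,i=8, bit11=0)
  nb .#.#.: next=#  (t=0,i=9, bit10=1)
  nb .#..#: next=.  (t=1,i=1, bit9=0)
  nb .#...: next=.  (t=0,i=11, bit8=0)
  nb ..###: next=#  (t=2,i=10, bit7=1)
  nb ..##.: next=#  (t=0,i=3, bit6=1)
  nb ..#.#: next=.  (t=0,i=8, bit5=0)
  nb ..#..: next=.  (t=5,i=7, bit4=0)
  nb ...##: next=.  (t=0,i=2, bit3=0)
  nb ...#.: next=#  (t=0,i=7, bit2=1)
  nb ....#: next=.  (t=0,i=1, bit1=0)
  nb .....: next=#  (t=6,i=8, bit0=1)
  bits 00110110001110010011010011000101 = 909718725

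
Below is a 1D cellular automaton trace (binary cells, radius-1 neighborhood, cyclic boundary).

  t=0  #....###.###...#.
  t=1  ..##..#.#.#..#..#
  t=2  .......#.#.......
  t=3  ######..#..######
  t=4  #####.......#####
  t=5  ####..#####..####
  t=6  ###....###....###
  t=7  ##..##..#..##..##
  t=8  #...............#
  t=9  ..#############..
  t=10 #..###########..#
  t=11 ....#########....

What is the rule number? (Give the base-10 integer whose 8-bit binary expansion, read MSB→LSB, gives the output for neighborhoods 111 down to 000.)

  ### -> #   bit 7 = 1  t=0,i=6
  ##. -> .   bit 6 = 0  t=0,i=7
  #.# -> #   bit 5 = 1  t=0,i=8
  #.. -> .   bit 4 = 0  t=0,i=1
  .## -> .   bit 3 = 0  t=0,i=5
  .#. -> .   bit 2 = 0  t=0,i=0
  ..# -> .   bit 1 = 0  t=0,i=4
  ... -> #   bit 0 = 1  t=0,i=2
  bits 10100001 = 161

161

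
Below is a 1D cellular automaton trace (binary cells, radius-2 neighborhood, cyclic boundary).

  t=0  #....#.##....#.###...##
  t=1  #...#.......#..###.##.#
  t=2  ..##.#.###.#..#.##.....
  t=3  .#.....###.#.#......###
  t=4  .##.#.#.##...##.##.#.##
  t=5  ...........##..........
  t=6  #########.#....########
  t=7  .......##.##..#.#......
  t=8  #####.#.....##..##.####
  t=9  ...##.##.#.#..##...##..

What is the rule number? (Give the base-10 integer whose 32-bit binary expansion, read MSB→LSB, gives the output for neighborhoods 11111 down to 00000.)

  #####|.  b31=0 t=6,i=0
  ####.|#  b30=1 t=6,i=7
  ###.#|#  b29=1 t=1,i=17
  ###..|#  b28=1 t=0,i=0
  ##.##|.  b27=0 t=1,i=18
  ##.#.|.  b26=0 t=2,i=4
  ##..#|#  b25=1 t=7,i=12
  ##...|.  b24=0 t=0,i=1
  #.###|#  b23=1 t=0,i=15
  #.##.|.  b22=0 t=0,i=7
  #.#.#|.  b21=0 t=2,i=5
  #.#..|#  b20=1 t=2,i=11
  #..##|#  b19=1 t=1,i=14
  #..#.|#  b18=1 t=2,i=13
  #...#|#  b17=1 t=0,i=19
  #....|.  b16=0 t=0,i=2
  .####|#  b15=1 t=6,i=16
  .###.|#  b14=1 t=0,i=16
  .##.#|.  b13=0 t=1,i=20
  .##..|.  b12=0 t=0,i=8
  .#.##|.  b11=0 t=0,i=6
  .#.#.|.  b10=0 t=3,i=12
  .#..#|.  b9=0 t=1,i=13
  .#...|#  b8=1 t=1,i=5
  ..###|.  b7=0 t=0,i=21
  ..##.|.  b6=0 t=2,i=2
  ..#.#|.  b5=0 t=0,i=5
  ..#..|.  b4=0 t=1,i=4
  ...##|#  b3=1 t=0,i=20
  ...#.|#  b2=1 t=0,i=4
  ....#|.  b1=0 t=0,i=3
  .....|#  b0=1 t=1,i=7
  bits 01110010100111101100000100001101 = 1923006733

1923006733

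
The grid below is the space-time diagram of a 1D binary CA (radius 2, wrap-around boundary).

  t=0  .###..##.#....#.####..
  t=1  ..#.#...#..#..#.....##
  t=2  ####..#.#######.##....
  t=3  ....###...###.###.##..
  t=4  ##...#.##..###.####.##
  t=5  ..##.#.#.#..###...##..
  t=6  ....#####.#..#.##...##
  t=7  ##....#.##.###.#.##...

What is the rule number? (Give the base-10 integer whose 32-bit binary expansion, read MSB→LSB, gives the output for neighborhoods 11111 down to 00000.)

  [31] ##### => #  t=2,i=10
  [30] ####. => .  t=0,i=18
  [29] ###.# => #  t=2,i=14
  [28] ###.. => .  t=0,i=3
  [27] ##.## => #  t=2,i=15
  [26] ##.#. => #  t=0,i=8
  [25] ##..# => #  t=0,i=4
  [24] ##... => #  t=0,i=20
  [23] #.### => .  t=0,i=16
  [22] #.##. => #  t=2,i=16
  [21] #.#.# => #  t=5,i=5
  [20] #.#.. => .  t=0,i=9
  [19] #..## => .  t=0,i=5
  [18] #..#. => #  t=1,i=1
  [17] #...# => #  t=0,i=21
  [16] #.... => #  t=0,i=11
  [15] .#### => .  t=0,i=17
  [14] .###. => #  t=0,i=2
  [13] .##.# => .  t=0,i=7
  [12] .##.. => .  t=1,i=21
  [11] .#.## => .  t=0,i=15
  [10] .#.#. => #  t=1,i=3
  [9] .#..# => #  t=1,i=9
  [8] .#... => .  t=0,i=10
  [7] ..### => .  t=0,i=1
  [6] ..##. => .  t=0,i=6
  [5] ..#.# => #  t=0,i=14
  [4] ..#.. => #  t=1,i=8
  [3] ...## => .  t=0,i=0
  [2] ...#. => .  t=0,i=13
  [1] ....# => .  t=0,i=12
  [0] ..... => #  t=1,i=17
  bits 10101111011001110100011000110001 = 2942780977

2942780977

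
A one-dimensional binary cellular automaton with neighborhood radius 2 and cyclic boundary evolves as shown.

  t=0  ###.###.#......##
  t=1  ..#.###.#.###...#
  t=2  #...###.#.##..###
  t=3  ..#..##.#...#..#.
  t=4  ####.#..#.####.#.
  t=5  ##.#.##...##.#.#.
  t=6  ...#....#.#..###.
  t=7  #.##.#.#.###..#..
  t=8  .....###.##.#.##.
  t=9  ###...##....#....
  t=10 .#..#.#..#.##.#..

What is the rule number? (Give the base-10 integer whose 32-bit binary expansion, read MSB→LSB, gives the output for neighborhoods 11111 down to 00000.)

582207061

  [31] ##### => .  t=0,i=0
  [30] ####. => .  t=0,i=1
  [29] ###.# => #  t=0,i=2
  [28] ###.. => .  t=1,i=12
  [27] ##.## => .  t=0,i=3
  [26] ##.#. => .  t=0,i=7
  [25] ##..# => #  t=2,i=12
  [24] ##... => .  t=1,i=13
  [23] #.### => #  t=0,i=4
  [22] #.##. => .  t=2,i=10
  [21] #.#.# => #  t=1,i=8
  [20] #.#.. => #  t=0,i=8
  [19] #..## => .  t=2,i=13
  [18] #..#. => .  t=1,i=1
  [17] #...# => #  t=1,i=14
  [16] #.... => #  t=0,i=10
  [15] .#### => #  t=0,i=16
  [14] .###. => #  t=0,i=5
  [13] .##.# => .  t=3,i=6
  [12] .##.. => .  t=2,i=11
  [11] .#.## => .  t=1,i=3
  [10] .#.#. => #  t=5,i=14
  [9] .#..# => #  t=1,i=0
  [8] .#... => .  t=0,i=9
  [7] ..### => .  t=0,i=15
  [6] ..##. => #  t=3,i=5
  [5] ..#.# => .  t=1,i=2
  [4] ..#.. => #  t=1,i=16
  [3] ...## => .  t=0,i=14
  [2] ...#. => #  t=1,i=15
  [1] ....# => .  t=0,i=13
  [0] ..... => #  t=0,i=11
  bits 00100010101100111100011001010101 = 582207061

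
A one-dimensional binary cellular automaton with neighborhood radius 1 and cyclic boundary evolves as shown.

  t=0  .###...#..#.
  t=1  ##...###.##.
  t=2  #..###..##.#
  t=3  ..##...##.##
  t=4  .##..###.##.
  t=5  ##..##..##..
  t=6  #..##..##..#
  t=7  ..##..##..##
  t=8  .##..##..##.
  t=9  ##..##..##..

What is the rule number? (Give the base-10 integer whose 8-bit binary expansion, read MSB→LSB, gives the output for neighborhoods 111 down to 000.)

47

  ###|.  b7=0 t=0,i=2
  ##.|.  b6=0 t=0,i=3
  #.#|#  b5=1 t=1,i=8
  #..|.  b4=0 t=0,i=4
  .##|#  b3=1 t=0,i=1
  .#.|#  b2=1 t=0,i=7
  ..#|#  b1=1 t=0,i=0
  ...|#  b0=1 t=0,i=5
  bits 00101111 = 47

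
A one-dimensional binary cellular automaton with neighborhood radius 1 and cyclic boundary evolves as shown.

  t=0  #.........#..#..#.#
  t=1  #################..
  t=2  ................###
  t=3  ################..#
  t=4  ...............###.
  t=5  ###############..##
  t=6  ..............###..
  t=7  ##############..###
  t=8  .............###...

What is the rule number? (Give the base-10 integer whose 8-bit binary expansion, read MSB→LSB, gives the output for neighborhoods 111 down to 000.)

87

  nb ###: next=.  (t=1,i=1, bit7=0)
  nb ##.: next=#  (t=0,i=0, bit6=1)
  nb #.#: next=.  (t=0,i=17, bit5=0)
  nb #..: next=#  (t=0,i=1, bit4=1)
  nb .##: next=.  (t=0,i=18, bit3=0)
  nb .#.: next=#  (t=0,i=10, bit2=1)
  nb ..#: next=#  (t=0,i=9, bit1=1)
  nb ...: next=#  (t=0,i=2, bit0=1)
  bits 01010111 = 87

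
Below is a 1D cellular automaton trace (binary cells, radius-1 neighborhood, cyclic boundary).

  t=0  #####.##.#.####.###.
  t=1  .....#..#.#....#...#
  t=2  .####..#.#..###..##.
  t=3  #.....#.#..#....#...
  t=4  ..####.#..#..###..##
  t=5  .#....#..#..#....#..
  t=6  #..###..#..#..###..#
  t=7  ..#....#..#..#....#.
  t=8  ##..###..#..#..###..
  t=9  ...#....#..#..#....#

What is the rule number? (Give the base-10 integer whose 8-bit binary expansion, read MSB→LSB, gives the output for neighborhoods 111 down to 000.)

35

  [7] ### => .  t=0,i=1
  [6] ##. => .  t=0,i=4
  [5] #.# => #  t=0,i=5
  [4] #.. => .  t=1,i=0
  [3] .## => .  t=0,i=0
  [2] .#. => .  t=0,i=9
  [1] ..# => #  t=1,i=4
  [0] ... => #  t=1,i=1
  bits 00100011 = 35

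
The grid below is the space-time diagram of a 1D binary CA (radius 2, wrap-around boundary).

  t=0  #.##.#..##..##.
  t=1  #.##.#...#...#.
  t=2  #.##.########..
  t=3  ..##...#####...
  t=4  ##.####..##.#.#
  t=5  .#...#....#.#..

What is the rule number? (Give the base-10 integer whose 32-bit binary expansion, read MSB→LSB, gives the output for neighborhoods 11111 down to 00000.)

3782357279

  ##### -> #   bit 31 = 1  t=2,i=7
  ####. -> #   bit 30 = 1  t=2,i=11
  ###.# -> #   bit 29 = 1  t=4,i=1
  ###.. -> .   bit 28 = 0  t=2,i=12
  ##.## -> .   bit 27 = 0  t=2,i=4
  ##.#. -> .   bit 26 = 0  t=0,i=4
  ##..# -> .   bit 25 = 0  t=0,i=10
  ##... -> #   bit 24 = 1  t=3,i=4
  #.### -> .   bit 23 = 0  t=2,i=5
  #.##. -> #   bit 22 = 1  t=0,i=2
  #.#.# -> #   bit 21 = 1  t=0,i=0
  #.#.. -> #   bit 20 = 1  t=0,i=5
  #..## -> .   bit 19 = 0  t=0,i=7
  #..#. -> .   bit 18 = 0  t=2,i=14
  #...# -> #   bit 17 = 1  t=1,i=7
  #.... -> .   bit 16 = 0  t=3,i=13
  .#### -> .   bit 15 = 0  t=2,i=6
  .###. -> .   bit 14 = 0  t=4,i=0
  .##.# -> #   bit 13 = 1  t=0,i=3
  .##.. -> #   bit 12 = 1  t=0,i=9
  .#.## -> .   bit 11 = 0  t=0,i=1
  .#.#. -> .   bit 10 = 0  t=1,i=14
  .#..# -> .   bit 9 = 0  t=0,i=6
  .#... -> #   bit 8 = 1  t=1,i=6
  ..### -> .   bit 7 = 0  t=3,i=7
  ..##. -> .   bit 6 = 0  t=0,i=8
  ..#.# -> .   bit 5 = 0  t=1,i=13
  ..#.. -> #   bit 4 = 1  t=1,i=9
  ...## -> #   bit 3 = 1  t=3,i=1
  ...#. -> #   bit 2 = 1  t=1,i=8
  ....# -> #   bit 1 = 1  t=3,i=0
  ..... -> #   bit 0 = 1  t=3,i=14
  bits 11100001011100100011000100011111 = 3782357279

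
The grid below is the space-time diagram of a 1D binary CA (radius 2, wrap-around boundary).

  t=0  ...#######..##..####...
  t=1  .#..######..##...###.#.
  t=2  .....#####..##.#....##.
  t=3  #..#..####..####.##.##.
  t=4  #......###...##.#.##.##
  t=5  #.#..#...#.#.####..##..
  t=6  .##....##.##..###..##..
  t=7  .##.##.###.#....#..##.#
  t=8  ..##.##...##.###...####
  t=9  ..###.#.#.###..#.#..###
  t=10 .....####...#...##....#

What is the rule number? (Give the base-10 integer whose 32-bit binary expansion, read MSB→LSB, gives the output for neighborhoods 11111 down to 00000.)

3694376006

  nb #####: next=#  (t=0,i=5, bit31=1)
  nb ####.: next=#  (t=0,i=8, bit30=1)
  nb ###.#: next=.  (t=1,i=19, bit29=0)
  nb ###..: next=#  (t=0,i=9, bit28=1)
  nb ##.##: next=#  (t=3,i=16, bit27=1)
  nb ##.#.: next=#  (t=1,i=20, bit26=1)
  nb ##..#: next=.  (t=0,i=10, bit25=0)
  nb ##...: next=.  (t=0,i=20, bit24=0)
  nb #.###: next=.  (t=4,i=21, bit23=0)
  nb #.##.: next=.  (t=3,i=17, bit22=0)
  nb #.#.#: next=#  (t=4,i=16, bit21=1)
  nb #.#..: next=#  (t=1,i=21, bit20=1)
  nb #..##: next=.  (t=0,i=11, bit19=0)
  nb #..#.: next=.  (t=1,i=0, bit18=0)
  nb #...#: next=#  (t=1,i=15, bit17=1)
  nb #....: next=#  (t=0,i=21, bit16=1)
  nb .####: next=#  (t=0,i=4, bit15=1)
  nb .###.: next=.  (t=1,i=18, bit14=0)
  nb .##.#: next=#  (t=2,i=13, bit13=1)
  nb .##..: next=#  (t=0,i=13, bit12=1)
  nb .#.##: next=.  (t=4,i=17, bit11=0)
  nb .#.#.: next=#  (t=5,i=1, bit10=1)
  nb .#..#: next=.  (t=1,i=2, bit9=0)
  nb .#...: next=.  (t=2,i=16, bit8=0)
  nb ..###: next=.  (t=0,i=3, bit7=0)
  nb ..##.: next=#  (t=0,i=12, bit6=1)
  nb ..#.#: next=.  (t=5,i=0, bit5=0)
  nb ..#..: next=.  (t=1,i=1, bit4=0)
  nb ...##: next=.  (t=0,i=2, bit3=0)
  nb ...#.: next=#  (t=5,i=8, bit2=1)
  nb ....#: next=#  (t=0,i=1, bit1=1)
  nb .....: next=.  (t=0,i=0, bit0=0)
  bits 11011100001100111011010001000110 = 3694376006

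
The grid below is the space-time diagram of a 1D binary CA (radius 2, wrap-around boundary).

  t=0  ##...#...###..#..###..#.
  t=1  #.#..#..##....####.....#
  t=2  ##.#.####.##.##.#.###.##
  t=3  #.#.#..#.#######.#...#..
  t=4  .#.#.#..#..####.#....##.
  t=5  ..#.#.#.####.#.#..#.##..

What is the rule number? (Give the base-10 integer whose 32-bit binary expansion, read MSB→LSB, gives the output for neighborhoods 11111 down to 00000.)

3444125401

  ##### -> #   bit 31 = 1  t=3,i=11
  ####. -> #   bit 30 = 1  t=1,i=16
  ###.# -> .   bit 29 = 0  t=2,i=1
  ###.. -> .   bit 28 = 0  t=0,i=11
  ##.## -> #   bit 27 = 1  t=2,i=9
  ##.#. -> #   bit 26 = 1  t=1,i=1
  ##..# -> .   bit 25 = 0  t=0,i=12
  ##... -> #   bit 24 = 1  t=0,i=2
  #.### -> .   bit 23 = 0  t=2,i=5
  #.##. -> #   bit 22 = 1  t=0,i=0
  #.#.# -> .   bit 21 = 0  t=2,i=3
  #.#.. -> .   bit 20 = 0  t=1,i=2
  #..## -> #   bit 19 = 1  t=0,i=16
  #..#. -> .   bit 18 = 0  t=0,i=13
  #...# -> .   bit 17 = 0  t=0,i=3
  #.... -> #   bit 16 = 1  t=1,i=11
  .#### -> .   bit 15 = 0  t=1,i=15
  .###. -> .   bit 14 = 0  t=0,i=10
  .##.# -> #   bit 13 = 1  t=1,i=0
  .##.. -> .   bit 12 = 0  t=0,i=1
  .#.## -> #   bit 11 = 1  t=0,i=23
  .#.#. -> #   bit 10 = 1  t=3,i=1
  .#..# -> #   bit 9 = 1  t=0,i=15
  .#... -> .   bit 8 = 0  t=0,i=6
  ..### -> #   bit 7 = 1  t=0,i=9
  ..##. -> #   bit 6 = 1  t=1,i=8
  ..#.# -> .   bit 5 = 0  t=0,i=22
  ..#.. -> #   bit 4 = 1  t=0,i=5
  ...## -> #   bit 3 = 1  t=0,i=8
  ...#. -> .   bit 2 = 0  t=0,i=4
  ....# -> .   bit 1 = 0  t=1,i=12
  ..... -> #   bit 0 = 1  t=1,i=20
  bits 11001101010010010010111011011001 = 3444125401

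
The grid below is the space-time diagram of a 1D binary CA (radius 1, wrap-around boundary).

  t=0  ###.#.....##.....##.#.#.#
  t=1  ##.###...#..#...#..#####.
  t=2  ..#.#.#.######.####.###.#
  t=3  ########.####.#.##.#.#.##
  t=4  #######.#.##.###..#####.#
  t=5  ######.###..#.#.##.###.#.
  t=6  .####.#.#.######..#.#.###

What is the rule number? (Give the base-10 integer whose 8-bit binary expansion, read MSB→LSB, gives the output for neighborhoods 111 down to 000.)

182

  [7] ### => #  t=0,i=0
  [6] ##. => .  t=0,i=2
  [5] #.# => #  t=0,i=3
  [4] #.. => #  t=0,i=5
  [3] .## => .  t=0,i=10
  [2] .#. => #  t=0,i=4
  [1] ..# => #  t=0,i=9
  [0] ... => .  t=0,i=6
  bits 10110110 = 182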